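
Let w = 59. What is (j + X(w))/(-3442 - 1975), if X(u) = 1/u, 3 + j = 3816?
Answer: -224968/319603 ≈ -0.70390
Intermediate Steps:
j = 3813 (j = -3 + 3816 = 3813)
(j + X(w))/(-3442 - 1975) = (3813 + 1/59)/(-3442 - 1975) = (3813 + 1/59)/(-5417) = (224968/59)*(-1/5417) = -224968/319603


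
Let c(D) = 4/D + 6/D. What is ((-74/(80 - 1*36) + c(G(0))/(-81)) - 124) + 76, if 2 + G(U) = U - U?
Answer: -88423/1782 ≈ -49.620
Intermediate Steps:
G(U) = -2 (G(U) = -2 + (U - U) = -2 + 0 = -2)
c(D) = 10/D
((-74/(80 - 1*36) + c(G(0))/(-81)) - 124) + 76 = ((-74/(80 - 1*36) + (10/(-2))/(-81)) - 124) + 76 = ((-74/(80 - 36) + (10*(-½))*(-1/81)) - 124) + 76 = ((-74/44 - 5*(-1/81)) - 124) + 76 = ((-74*1/44 + 5/81) - 124) + 76 = ((-37/22 + 5/81) - 124) + 76 = (-2887/1782 - 124) + 76 = -223855/1782 + 76 = -88423/1782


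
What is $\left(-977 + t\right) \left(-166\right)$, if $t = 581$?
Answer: $65736$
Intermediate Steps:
$\left(-977 + t\right) \left(-166\right) = \left(-977 + 581\right) \left(-166\right) = \left(-396\right) \left(-166\right) = 65736$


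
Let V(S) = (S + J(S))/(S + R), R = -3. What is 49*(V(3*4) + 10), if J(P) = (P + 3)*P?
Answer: 4606/3 ≈ 1535.3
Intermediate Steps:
J(P) = P*(3 + P) (J(P) = (3 + P)*P = P*(3 + P))
V(S) = (S + S*(3 + S))/(-3 + S) (V(S) = (S + S*(3 + S))/(S - 3) = (S + S*(3 + S))/(-3 + S))
49*(V(3*4) + 10) = 49*((3*4)*(4 + 3*4)/(-3 + 3*4) + 10) = 49*(12*(4 + 12)/(-3 + 12) + 10) = 49*(12*16/9 + 10) = 49*(12*(⅑)*16 + 10) = 49*(64/3 + 10) = 49*(94/3) = 4606/3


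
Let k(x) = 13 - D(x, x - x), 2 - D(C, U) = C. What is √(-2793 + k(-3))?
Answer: I*√2785 ≈ 52.773*I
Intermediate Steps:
D(C, U) = 2 - C
k(x) = 11 + x (k(x) = 13 - (2 - x) = 13 + (-2 + x) = 11 + x)
√(-2793 + k(-3)) = √(-2793 + (11 - 3)) = √(-2793 + 8) = √(-2785) = I*√2785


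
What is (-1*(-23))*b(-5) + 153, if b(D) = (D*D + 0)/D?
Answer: 38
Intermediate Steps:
b(D) = D (b(D) = (D**2 + 0)/D = D**2/D = D)
(-1*(-23))*b(-5) + 153 = -1*(-23)*(-5) + 153 = 23*(-5) + 153 = -115 + 153 = 38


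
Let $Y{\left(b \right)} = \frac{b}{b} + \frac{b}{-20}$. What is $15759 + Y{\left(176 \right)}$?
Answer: $\frac{78756}{5} \approx 15751.0$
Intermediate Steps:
$Y{\left(b \right)} = 1 - \frac{b}{20}$ ($Y{\left(b \right)} = 1 + b \left(- \frac{1}{20}\right) = 1 - \frac{b}{20}$)
$15759 + Y{\left(176 \right)} = 15759 + \left(1 - \frac{44}{5}\right) = 15759 - \frac{39}{5} = \frac{78756}{5}$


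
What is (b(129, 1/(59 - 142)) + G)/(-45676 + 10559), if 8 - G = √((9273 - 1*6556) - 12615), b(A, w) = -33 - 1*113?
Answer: 138/35117 + 7*I*√202/35117 ≈ 0.0039297 + 0.0028331*I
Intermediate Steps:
b(A, w) = -146 (b(A, w) = -33 - 113 = -146)
G = 8 - 7*I*√202 (G = 8 - √((9273 - 1*6556) - 12615) = 8 - √((9273 - 6556) - 12615) = 8 - √(2717 - 12615) = 8 - √(-9898) = 8 - 7*I*√202 ≈ 8.0 - 99.489*I)
(b(129, 1/(59 - 142)) + G)/(-45676 + 10559) = (-146 + (8 - 7*I*√202))/(-45676 + 10559) = (-138 - 7*I*√202)/(-35117) = (-138 - 7*I*√202)*(-1/35117) = 138/35117 + 7*I*√202/35117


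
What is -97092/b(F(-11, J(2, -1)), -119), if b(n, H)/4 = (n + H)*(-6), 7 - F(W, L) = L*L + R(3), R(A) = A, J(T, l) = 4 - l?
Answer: -8091/280 ≈ -28.896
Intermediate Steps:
F(W, L) = 4 - L**2 (F(W, L) = 7 - (L*L + 3) = 7 - (L**2 + 3) = 7 - (3 + L**2) = 7 + (-3 - L**2) = 4 - L**2)
b(n, H) = -24*H - 24*n (b(n, H) = 4*((n + H)*(-6)) = 4*((H + n)*(-6)) = 4*(-6*H - 6*n) = -24*H - 24*n)
-97092/b(F(-11, J(2, -1)), -119) = -97092/(-24*(-119) - 24*(4 - (4 - 1*(-1))**2)) = -97092/(2856 - 24*(4 - (4 + 1)**2)) = -97092/(2856 - 24*(4 - 1*5**2)) = -97092/(2856 - 24*(4 - 1*25)) = -97092/(2856 - 24*(4 - 25)) = -97092/(2856 - 24*(-21)) = -97092/(2856 + 504) = -97092/3360 = -97092*1/3360 = -8091/280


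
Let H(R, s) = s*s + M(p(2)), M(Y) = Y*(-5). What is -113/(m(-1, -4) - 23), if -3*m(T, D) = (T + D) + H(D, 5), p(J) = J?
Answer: 339/79 ≈ 4.2911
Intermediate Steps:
M(Y) = -5*Y
H(R, s) = -10 + s² (H(R, s) = s*s - 5*2 = s² - 10 = -10 + s²)
m(T, D) = -5 - D/3 - T/3 (m(T, D) = -((T + D) + (-10 + 5²))/3 = -((D + T) + (-10 + 25))/3 = -((D + T) + 15)/3 = -(15 + D + T)/3 = -5 - D/3 - T/3)
-113/(m(-1, -4) - 23) = -113/((-5 - ⅓*(-4) - ⅓*(-1)) - 23) = -113/((-5 + 4/3 + ⅓) - 23) = -113/(-10/3 - 23) = -113/(-79/3) = -113*(-3/79) = 339/79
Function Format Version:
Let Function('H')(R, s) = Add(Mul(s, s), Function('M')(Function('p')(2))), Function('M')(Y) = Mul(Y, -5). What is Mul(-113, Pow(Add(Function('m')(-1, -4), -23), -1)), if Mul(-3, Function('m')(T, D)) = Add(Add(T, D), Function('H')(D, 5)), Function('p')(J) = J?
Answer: Rational(339, 79) ≈ 4.2911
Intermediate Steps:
Function('M')(Y) = Mul(-5, Y)
Function('H')(R, s) = Add(-10, Pow(s, 2)) (Function('H')(R, s) = Add(Mul(s, s), Mul(-5, 2)) = Add(Pow(s, 2), -10) = Add(-10, Pow(s, 2)))
Function('m')(T, D) = Add(-5, Mul(Rational(-1, 3), D), Mul(Rational(-1, 3), T)) (Function('m')(T, D) = Mul(Rational(-1, 3), Add(Add(T, D), Add(-10, Pow(5, 2)))) = Mul(Rational(-1, 3), Add(Add(D, T), Add(-10, 25))) = Mul(Rational(-1, 3), Add(Add(D, T), 15)) = Mul(Rational(-1, 3), Add(15, D, T)) = Add(-5, Mul(Rational(-1, 3), D), Mul(Rational(-1, 3), T)))
Mul(-113, Pow(Add(Function('m')(-1, -4), -23), -1)) = Mul(-113, Pow(Add(Add(-5, Mul(Rational(-1, 3), -4), Mul(Rational(-1, 3), -1)), -23), -1)) = Mul(-113, Pow(Add(Add(-5, Rational(4, 3), Rational(1, 3)), -23), -1)) = Mul(-113, Pow(Add(Rational(-10, 3), -23), -1)) = Mul(-113, Pow(Rational(-79, 3), -1)) = Mul(-113, Rational(-3, 79)) = Rational(339, 79)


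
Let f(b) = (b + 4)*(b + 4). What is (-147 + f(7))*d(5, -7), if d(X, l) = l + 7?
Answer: 0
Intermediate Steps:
d(X, l) = 7 + l
f(b) = (4 + b)**2 (f(b) = (4 + b)*(4 + b) = (4 + b)**2)
(-147 + f(7))*d(5, -7) = (-147 + (4 + 7)**2)*(7 - 7) = (-147 + 11**2)*0 = (-147 + 121)*0 = -26*0 = 0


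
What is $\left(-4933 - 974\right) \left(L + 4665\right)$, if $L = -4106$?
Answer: $-3302013$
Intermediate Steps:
$\left(-4933 - 974\right) \left(L + 4665\right) = \left(-4933 - 974\right) \left(-4106 + 4665\right) = \left(-5907\right) 559 = -3302013$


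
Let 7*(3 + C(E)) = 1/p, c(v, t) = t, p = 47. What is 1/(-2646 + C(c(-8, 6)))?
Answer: -329/871520 ≈ -0.00037750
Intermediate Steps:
C(E) = -986/329 (C(E) = -3 + (⅐)/47 = -3 + (⅐)*(1/47) = -3 + 1/329 = -986/329)
1/(-2646 + C(c(-8, 6))) = 1/(-2646 - 986/329) = 1/(-871520/329) = -329/871520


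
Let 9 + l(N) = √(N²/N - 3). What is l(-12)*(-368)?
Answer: 3312 - 368*I*√15 ≈ 3312.0 - 1425.3*I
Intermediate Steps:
l(N) = -9 + √(-3 + N) (l(N) = -9 + √(N²/N - 3) = -9 + √(N - 3) = -9 + √(-3 + N))
l(-12)*(-368) = (-9 + √(-3 - 12))*(-368) = (-9 + √(-15))*(-368) = (-9 + I*√15)*(-368) = 3312 - 368*I*√15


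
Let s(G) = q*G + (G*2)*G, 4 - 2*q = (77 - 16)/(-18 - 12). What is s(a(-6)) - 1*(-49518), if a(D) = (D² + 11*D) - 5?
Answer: 622349/12 ≈ 51862.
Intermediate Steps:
q = 181/60 (q = 2 - (77 - 16)/(2*(-18 - 12)) = 2 - 61/(2*(-30)) = 2 - 61*(-1)/(2*30) = 2 - ½*(-61/30) = 2 + 61/60 = 181/60 ≈ 3.0167)
a(D) = -5 + D² + 11*D
s(G) = 2*G² + 181*G/60 (s(G) = 181*G/60 + (G*2)*G = 181*G/60 + (2*G)*G = 181*G/60 + 2*G² = 2*G² + 181*G/60)
s(a(-6)) - 1*(-49518) = (-5 + (-6)² + 11*(-6))*(181 + 120*(-5 + (-6)² + 11*(-6)))/60 - 1*(-49518) = (-5 + 36 - 66)*(181 + 120*(-5 + 36 - 66))/60 + 49518 = (1/60)*(-35)*(181 + 120*(-35)) + 49518 = (1/60)*(-35)*(181 - 4200) + 49518 = (1/60)*(-35)*(-4019) + 49518 = 28133/12 + 49518 = 622349/12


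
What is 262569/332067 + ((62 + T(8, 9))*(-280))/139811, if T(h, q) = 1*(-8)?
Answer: 1509008639/2210791397 ≈ 0.68256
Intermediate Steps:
T(h, q) = -8
262569/332067 + ((62 + T(8, 9))*(-280))/139811 = 262569/332067 + ((62 - 8)*(-280))/139811 = 262569*(1/332067) + (54*(-280))*(1/139811) = 87523/110689 - 15120*1/139811 = 87523/110689 - 2160/19973 = 1509008639/2210791397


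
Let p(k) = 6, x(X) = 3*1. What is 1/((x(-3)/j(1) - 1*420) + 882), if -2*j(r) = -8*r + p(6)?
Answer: 1/465 ≈ 0.0021505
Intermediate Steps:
x(X) = 3
j(r) = -3 + 4*r (j(r) = -(-8*r + 6)/2 = -(6 - 8*r)/2 = -3 + 4*r)
1/((x(-3)/j(1) - 1*420) + 882) = 1/((3/(-3 + 4*1) - 1*420) + 882) = 1/((3/(-3 + 4) - 420) + 882) = 1/((3/1 - 420) + 882) = 1/((3*1 - 420) + 882) = 1/((3 - 420) + 882) = 1/(-417 + 882) = 1/465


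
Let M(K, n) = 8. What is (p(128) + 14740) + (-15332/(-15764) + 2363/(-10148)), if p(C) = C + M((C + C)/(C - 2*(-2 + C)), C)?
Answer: 594969439469/39993268 ≈ 14877.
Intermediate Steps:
p(C) = 8 + C (p(C) = C + 8 = 8 + C)
(p(128) + 14740) + (-15332/(-15764) + 2363/(-10148)) = ((8 + 128) + 14740) + (-15332/(-15764) + 2363/(-10148)) = (136 + 14740) + (-15332*(-1/15764) + 2363*(-1/10148)) = 14876 + (3833/3941 - 2363/10148) = 14876 + 29584701/39993268 = 594969439469/39993268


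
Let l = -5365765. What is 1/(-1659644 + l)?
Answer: -1/7025409 ≈ -1.4234e-7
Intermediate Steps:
1/(-1659644 + l) = 1/(-1659644 - 5365765) = 1/(-7025409) = -1/7025409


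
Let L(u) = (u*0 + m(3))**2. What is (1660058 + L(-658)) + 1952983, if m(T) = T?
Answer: 3613050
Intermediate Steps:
L(u) = 9 (L(u) = (u*0 + 3)**2 = (0 + 3)**2 = 3**2 = 9)
(1660058 + L(-658)) + 1952983 = (1660058 + 9) + 1952983 = 1660067 + 1952983 = 3613050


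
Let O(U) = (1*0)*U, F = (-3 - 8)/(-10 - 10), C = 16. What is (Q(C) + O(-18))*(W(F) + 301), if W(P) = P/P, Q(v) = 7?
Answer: 2114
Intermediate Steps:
F = 11/20 (F = -11/(-20) = -11*(-1/20) = 11/20 ≈ 0.55000)
O(U) = 0 (O(U) = 0*U = 0)
W(P) = 1
(Q(C) + O(-18))*(W(F) + 301) = (7 + 0)*(1 + 301) = 7*302 = 2114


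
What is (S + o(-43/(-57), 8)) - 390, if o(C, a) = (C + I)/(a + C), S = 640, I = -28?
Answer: 123197/499 ≈ 246.89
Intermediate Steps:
o(C, a) = (-28 + C)/(C + a) (o(C, a) = (C - 28)/(a + C) = (-28 + C)/(C + a))
(S + o(-43/(-57), 8)) - 390 = (640 + (-28 - 43/(-57))/(-43/(-57) + 8)) - 390 = (640 + (-28 - 43*(-1/57))/(-43*(-1/57) + 8)) - 390 = (640 + (-28 + 43/57)/(43/57 + 8)) - 390 = (640 - 1553/57/(499/57)) - 390 = (640 + (57/499)*(-1553/57)) - 390 = (640 - 1553/499) - 390 = 317807/499 - 390 = 123197/499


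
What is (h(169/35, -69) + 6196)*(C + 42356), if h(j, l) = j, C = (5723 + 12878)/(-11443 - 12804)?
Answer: 222886033459599/848645 ≈ 2.6264e+8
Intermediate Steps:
C = -18601/24247 (C = 18601/(-24247) = 18601*(-1/24247) = -18601/24247 ≈ -0.76715)
(h(169/35, -69) + 6196)*(C + 42356) = (169/35 + 6196)*(-18601/24247 + 42356) = (169*(1/35) + 6196)*(1026987331/24247) = (169/35 + 6196)*(1026987331/24247) = (217029/35)*(1026987331/24247) = 222886033459599/848645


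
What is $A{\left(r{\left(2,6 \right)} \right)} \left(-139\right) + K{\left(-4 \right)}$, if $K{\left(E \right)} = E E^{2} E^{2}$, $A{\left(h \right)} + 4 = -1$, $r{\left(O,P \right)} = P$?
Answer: $-329$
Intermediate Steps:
$A{\left(h \right)} = -5$ ($A{\left(h \right)} = -4 - 1 = -5$)
$K{\left(E \right)} = E^{5}$ ($K{\left(E \right)} = E^{3} E^{2} = E^{5}$)
$A{\left(r{\left(2,6 \right)} \right)} \left(-139\right) + K{\left(-4 \right)} = \left(-5\right) \left(-139\right) + \left(-4\right)^{5} = 695 - 1024 = -329$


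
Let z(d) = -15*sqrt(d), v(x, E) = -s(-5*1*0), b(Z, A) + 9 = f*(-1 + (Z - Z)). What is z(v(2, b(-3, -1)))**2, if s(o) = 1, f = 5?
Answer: -225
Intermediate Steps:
b(Z, A) = -14 (b(Z, A) = -9 + 5*(-1 + (Z - Z)) = -9 + 5*(-1 + 0) = -9 + 5*(-1) = -9 - 5 = -14)
v(x, E) = -1 (v(x, E) = -1*1 = -1)
z(v(2, b(-3, -1)))**2 = (-15*I)**2 = -225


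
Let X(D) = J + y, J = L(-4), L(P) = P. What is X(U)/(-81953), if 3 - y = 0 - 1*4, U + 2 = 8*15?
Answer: -3/81953 ≈ -3.6606e-5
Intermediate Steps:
J = -4
U = 118 (U = -2 + 8*15 = -2 + 120 = 118)
y = 7 (y = 3 - (0 - 1*4) = 3 - (0 - 4) = 3 - 1*(-4) = 3 + 4 = 7)
X(D) = 3 (X(D) = -4 + 7 = 3)
X(U)/(-81953) = 3/(-81953) = 3*(-1/81953) = -3/81953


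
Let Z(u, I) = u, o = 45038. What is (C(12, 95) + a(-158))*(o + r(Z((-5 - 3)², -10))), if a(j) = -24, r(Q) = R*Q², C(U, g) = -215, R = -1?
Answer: -9785138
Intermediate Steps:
r(Q) = -Q²
(C(12, 95) + a(-158))*(o + r(Z((-5 - 3)², -10))) = (-215 - 24)*(45038 - ((-5 - 3)²)²) = -239*(45038 - ((-8)²)²) = -239*(45038 - 1*64²) = -239*(45038 - 1*4096) = -239*(45038 - 4096) = -239*40942 = -9785138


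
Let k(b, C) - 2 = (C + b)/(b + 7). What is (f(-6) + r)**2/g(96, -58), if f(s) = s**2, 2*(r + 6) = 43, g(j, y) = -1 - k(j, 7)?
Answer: -10609/16 ≈ -663.06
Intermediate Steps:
k(b, C) = 2 + (C + b)/(7 + b) (k(b, C) = 2 + (C + b)/(b + 7) = 2 + (C + b)/(7 + b))
g(j, y) = -1 - (21 + 3*j)/(7 + j) (g(j, y) = -1 - (14 + 7 + 3*j)/(7 + j) = -1 - (21 + 3*j)/(7 + j))
r = 31/2 (r = -6 + (1/2)*43 = -6 + 43/2 = 31/2 ≈ 15.500)
(f(-6) + r)**2/g(96, -58) = ((-6)**2 + 31/2)**2/(-4) = (36 + 31/2)**2*(-1/4) = (103/2)**2*(-1/4) = (10609/4)*(-1/4) = -10609/16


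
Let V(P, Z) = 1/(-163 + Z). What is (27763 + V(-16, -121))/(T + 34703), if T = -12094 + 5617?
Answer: 7884691/8016184 ≈ 0.98360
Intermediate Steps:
T = -6477
(27763 + V(-16, -121))/(T + 34703) = (27763 + 1/(-163 - 121))/(-6477 + 34703) = (27763 + 1/(-284))/28226 = (27763 - 1/284)*(1/28226) = (7884691/284)*(1/28226) = 7884691/8016184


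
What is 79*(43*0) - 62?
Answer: -62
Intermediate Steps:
79*(43*0) - 62 = 79*0 - 62 = 0 - 62 = -62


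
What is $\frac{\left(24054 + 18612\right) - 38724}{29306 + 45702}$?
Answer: $\frac{1971}{37504} \approx 0.052554$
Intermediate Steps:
$\frac{\left(24054 + 18612\right) - 38724}{29306 + 45702} = \frac{42666 - 38724}{75008} = 3942 \cdot \frac{1}{75008} = \frac{1971}{37504}$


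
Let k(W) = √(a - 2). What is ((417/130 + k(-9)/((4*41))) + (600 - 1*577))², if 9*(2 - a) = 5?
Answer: 702448465759/1022720400 + 3407*I*√5/31980 ≈ 686.84 + 0.23822*I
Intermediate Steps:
a = 13/9 (a = 2 - ⅑*5 = 2 - 5/9 = 13/9 ≈ 1.4444)
k(W) = I*√5/3 (k(W) = √(13/9 - 2) = √(-5/9) = I*√5/3)
((417/130 + k(-9)/((4*41))) + (600 - 1*577))² = ((417/130 + (I*√5/3)/((4*41))) + (600 - 1*577))² = ((417*(1/130) + (I*√5/3)/164) + (600 - 577))² = ((417/130 + (I*√5/3)*(1/164)) + 23)² = ((417/130 + I*√5/492) + 23)² = (3407/130 + I*√5/492)²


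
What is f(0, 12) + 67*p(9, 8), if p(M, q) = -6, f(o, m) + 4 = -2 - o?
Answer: -408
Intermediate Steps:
f(o, m) = -6 - o (f(o, m) = -4 + (-2 - o) = -6 - o)
f(0, 12) + 67*p(9, 8) = (-6 - 1*0) + 67*(-6) = (-6 + 0) - 402 = -6 - 402 = -408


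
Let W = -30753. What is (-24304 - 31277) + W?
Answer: -86334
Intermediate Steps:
(-24304 - 31277) + W = (-24304 - 31277) - 30753 = -55581 - 30753 = -86334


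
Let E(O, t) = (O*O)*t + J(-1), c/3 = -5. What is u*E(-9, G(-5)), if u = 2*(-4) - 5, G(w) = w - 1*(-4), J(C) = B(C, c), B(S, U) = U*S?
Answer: 858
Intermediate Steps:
c = -15 (c = 3*(-5) = -15)
B(S, U) = S*U
J(C) = -15*C (J(C) = C*(-15) = -15*C)
G(w) = 4 + w (G(w) = w + 4 = 4 + w)
E(O, t) = 15 + t*O² (E(O, t) = (O*O)*t - 15*(-1) = O²*t + 15 = t*O² + 15 = 15 + t*O²)
u = -13 (u = -8 - 5 = -13)
u*E(-9, G(-5)) = -13*(15 + (4 - 5)*(-9)²) = -13*(15 - 1*81) = -13*(15 - 81) = -13*(-66) = 858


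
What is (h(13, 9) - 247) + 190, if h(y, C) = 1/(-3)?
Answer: -172/3 ≈ -57.333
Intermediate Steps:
h(y, C) = -⅓
(h(13, 9) - 247) + 190 = (-⅓ - 247) + 190 = -742/3 + 190 = -172/3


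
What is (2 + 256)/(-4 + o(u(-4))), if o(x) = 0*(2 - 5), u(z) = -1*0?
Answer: -129/2 ≈ -64.500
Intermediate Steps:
u(z) = 0
o(x) = 0 (o(x) = 0*(-3) = 0)
(2 + 256)/(-4 + o(u(-4))) = (2 + 256)/(-4 + 0) = 258/(-4) = 258*(-¼) = -129/2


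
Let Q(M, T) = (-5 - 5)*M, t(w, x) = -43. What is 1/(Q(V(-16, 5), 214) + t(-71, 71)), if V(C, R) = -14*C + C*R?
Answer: -1/1483 ≈ -0.00067431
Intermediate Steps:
Q(M, T) = -10*M
1/(Q(V(-16, 5), 214) + t(-71, 71)) = 1/(-(-160)*(-14 + 5) - 43) = 1/(-(-160)*(-9) - 43) = 1/(-10*144 - 43) = 1/(-1440 - 43) = 1/(-1483) = -1/1483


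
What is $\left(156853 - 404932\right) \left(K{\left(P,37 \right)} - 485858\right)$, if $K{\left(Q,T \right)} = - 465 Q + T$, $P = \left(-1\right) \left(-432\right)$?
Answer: $170356097379$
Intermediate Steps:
$P = 432$
$K{\left(Q,T \right)} = T - 465 Q$
$\left(156853 - 404932\right) \left(K{\left(P,37 \right)} - 485858\right) = \left(156853 - 404932\right) \left(\left(37 - 200880\right) - 485858\right) = - 248079 \left(\left(37 - 200880\right) - 485858\right) = - 248079 \left(-200843 - 485858\right) = \left(-248079\right) \left(-686701\right) = 170356097379$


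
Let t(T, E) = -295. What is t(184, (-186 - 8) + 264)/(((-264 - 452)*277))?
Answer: 295/198332 ≈ 0.0014874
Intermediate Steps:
t(184, (-186 - 8) + 264)/(((-264 - 452)*277)) = -295*1/(277*(-264 - 452)) = -295/((-716*277)) = -295/(-198332) = -295*(-1/198332) = 295/198332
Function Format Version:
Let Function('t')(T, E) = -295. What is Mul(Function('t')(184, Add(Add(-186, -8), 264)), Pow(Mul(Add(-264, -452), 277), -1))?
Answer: Rational(295, 198332) ≈ 0.0014874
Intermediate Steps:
Mul(Function('t')(184, Add(Add(-186, -8), 264)), Pow(Mul(Add(-264, -452), 277), -1)) = Mul(-295, Pow(Mul(Add(-264, -452), 277), -1)) = Mul(-295, Pow(Mul(-716, 277), -1)) = Mul(-295, Pow(-198332, -1)) = Mul(-295, Rational(-1, 198332)) = Rational(295, 198332)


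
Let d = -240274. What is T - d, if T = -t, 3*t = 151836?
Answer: 189662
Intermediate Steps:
t = 50612 (t = (⅓)*151836 = 50612)
T = -50612 (T = -1*50612 = -50612)
T - d = -50612 - 1*(-240274) = -50612 + 240274 = 189662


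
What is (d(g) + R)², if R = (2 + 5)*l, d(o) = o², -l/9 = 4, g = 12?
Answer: 11664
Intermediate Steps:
l = -36 (l = -9*4 = -36)
R = -252 (R = (2 + 5)*(-36) = 7*(-36) = -252)
(d(g) + R)² = (12² - 252)² = (144 - 252)² = (-108)² = 11664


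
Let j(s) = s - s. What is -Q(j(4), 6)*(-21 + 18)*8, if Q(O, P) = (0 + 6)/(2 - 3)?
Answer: -144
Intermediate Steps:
j(s) = 0
Q(O, P) = -6 (Q(O, P) = 6/(-1) = 6*(-1) = -6)
-Q(j(4), 6)*(-21 + 18)*8 = -(-6*(-21 + 18))*8 = -(-6*(-3))*8 = -18*8 = -1*144 = -144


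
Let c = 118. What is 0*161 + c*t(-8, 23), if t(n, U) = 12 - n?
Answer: 2360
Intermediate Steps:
0*161 + c*t(-8, 23) = 0*161 + 118*(12 - 1*(-8)) = 0 + 118*(12 + 8) = 0 + 118*20 = 0 + 2360 = 2360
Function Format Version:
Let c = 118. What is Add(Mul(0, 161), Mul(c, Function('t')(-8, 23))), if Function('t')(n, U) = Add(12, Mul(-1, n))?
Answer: 2360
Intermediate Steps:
Add(Mul(0, 161), Mul(c, Function('t')(-8, 23))) = Add(Mul(0, 161), Mul(118, Add(12, Mul(-1, -8)))) = Add(0, Mul(118, Add(12, 8))) = Add(0, Mul(118, 20)) = Add(0, 2360) = 2360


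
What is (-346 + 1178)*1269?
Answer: 1055808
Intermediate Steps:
(-346 + 1178)*1269 = 832*1269 = 1055808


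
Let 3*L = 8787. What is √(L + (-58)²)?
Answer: √6293 ≈ 79.328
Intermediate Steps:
L = 2929 (L = (⅓)*8787 = 2929)
√(L + (-58)²) = √(2929 + (-58)²) = √(2929 + 3364) = √6293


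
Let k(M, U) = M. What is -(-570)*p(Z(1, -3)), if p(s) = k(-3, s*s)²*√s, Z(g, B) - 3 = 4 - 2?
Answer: 5130*√5 ≈ 11471.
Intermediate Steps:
Z(g, B) = 5 (Z(g, B) = 3 + (4 - 2) = 3 + 2 = 5)
p(s) = 9*√s (p(s) = (-3)²*√s = 9*√s)
-(-570)*p(Z(1, -3)) = -(-570)*9*√5 = -(-5130)*√5 = 5130*√5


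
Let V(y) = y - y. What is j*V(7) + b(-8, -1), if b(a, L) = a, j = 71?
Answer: -8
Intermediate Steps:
V(y) = 0
j*V(7) + b(-8, -1) = 71*0 - 8 = 0 - 8 = -8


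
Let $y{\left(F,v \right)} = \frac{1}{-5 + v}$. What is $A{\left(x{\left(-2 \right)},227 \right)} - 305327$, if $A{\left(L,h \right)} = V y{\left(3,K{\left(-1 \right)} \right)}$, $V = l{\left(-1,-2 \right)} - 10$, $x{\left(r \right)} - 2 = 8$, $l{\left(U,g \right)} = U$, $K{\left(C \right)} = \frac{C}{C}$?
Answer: $- \frac{1221297}{4} \approx -3.0532 \cdot 10^{5}$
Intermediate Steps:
$K{\left(C \right)} = 1$
$x{\left(r \right)} = 10$ ($x{\left(r \right)} = 2 + 8 = 10$)
$V = -11$ ($V = -1 - 10 = -11$)
$A{\left(L,h \right)} = \frac{11}{4}$ ($A{\left(L,h \right)} = - \frac{11}{-5 + 1} = - \frac{11}{-4} = \left(-11\right) \left(- \frac{1}{4}\right) = \frac{11}{4}$)
$A{\left(x{\left(-2 \right)},227 \right)} - 305327 = \frac{11}{4} - 305327 = - \frac{1221297}{4}$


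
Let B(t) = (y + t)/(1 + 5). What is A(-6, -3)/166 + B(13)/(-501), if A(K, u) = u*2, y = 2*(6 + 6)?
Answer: -12089/249498 ≈ -0.048453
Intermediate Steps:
y = 24 (y = 2*12 = 24)
B(t) = 4 + t/6 (B(t) = (24 + t)/(1 + 5) = (24 + t)/6 = (24 + t)*(1/6) = 4 + t/6)
A(K, u) = 2*u
A(-6, -3)/166 + B(13)/(-501) = (2*(-3))/166 + (4 + (1/6)*13)/(-501) = -6*1/166 + (4 + 13/6)*(-1/501) = -3/83 + (37/6)*(-1/501) = -3/83 - 37/3006 = -12089/249498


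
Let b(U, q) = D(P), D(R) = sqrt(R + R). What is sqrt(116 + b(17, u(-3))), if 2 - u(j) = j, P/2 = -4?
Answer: 2*sqrt(29 + I) ≈ 10.772 + 0.18567*I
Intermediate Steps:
P = -8 (P = 2*(-4) = -8)
u(j) = 2 - j
D(R) = sqrt(2)*sqrt(R) (D(R) = sqrt(2*R) = sqrt(2)*sqrt(R))
b(U, q) = 4*I (b(U, q) = sqrt(2)*sqrt(-8) = sqrt(2)*(2*I*sqrt(2)) = 4*I)
sqrt(116 + b(17, u(-3))) = sqrt(116 + 4*I)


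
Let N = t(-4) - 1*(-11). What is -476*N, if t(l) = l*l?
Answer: -12852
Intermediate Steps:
t(l) = l²
N = 27 (N = (-4)² - 1*(-11) = 16 + 11 = 27)
-476*N = -476*27 = -12852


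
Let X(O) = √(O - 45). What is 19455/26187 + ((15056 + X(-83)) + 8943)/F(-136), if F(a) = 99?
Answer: 210129286/864171 + 8*I*√2/99 ≈ 243.16 + 0.11428*I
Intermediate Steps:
X(O) = √(-45 + O)
19455/26187 + ((15056 + X(-83)) + 8943)/F(-136) = 19455/26187 + ((15056 + √(-45 - 83)) + 8943)/99 = 19455*(1/26187) + ((15056 + √(-128)) + 8943)*(1/99) = 6485/8729 + ((15056 + 8*I*√2) + 8943)*(1/99) = 6485/8729 + (23999 + 8*I*√2)*(1/99) = 6485/8729 + (23999/99 + 8*I*√2/99) = 210129286/864171 + 8*I*√2/99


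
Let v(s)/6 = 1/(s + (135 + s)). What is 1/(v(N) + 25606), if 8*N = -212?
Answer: 41/1049849 ≈ 3.9053e-5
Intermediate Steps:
N = -53/2 (N = (⅛)*(-212) = -53/2 ≈ -26.500)
v(s) = 6/(135 + 2*s) (v(s) = 6/(s + (135 + s)) = 6/(135 + 2*s))
1/(v(N) + 25606) = 1/(6/(135 + 2*(-53/2)) + 25606) = 1/(6/(135 - 53) + 25606) = 1/(6/82 + 25606) = 1/(6*(1/82) + 25606) = 1/(3/41 + 25606) = 1/(1049849/41) = 41/1049849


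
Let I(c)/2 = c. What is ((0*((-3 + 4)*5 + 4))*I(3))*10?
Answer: 0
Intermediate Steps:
I(c) = 2*c
((0*((-3 + 4)*5 + 4))*I(3))*10 = ((0*((-3 + 4)*5 + 4))*(2*3))*10 = ((0*(1*5 + 4))*6)*10 = ((0*(5 + 4))*6)*10 = ((0*9)*6)*10 = (0*6)*10 = 0*10 = 0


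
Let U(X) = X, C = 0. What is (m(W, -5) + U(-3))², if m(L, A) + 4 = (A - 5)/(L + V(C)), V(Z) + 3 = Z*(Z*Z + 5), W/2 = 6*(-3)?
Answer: 69169/1521 ≈ 45.476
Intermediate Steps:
W = -36 (W = 2*(6*(-3)) = 2*(-18) = -36)
V(Z) = -3 + Z*(5 + Z²) (V(Z) = -3 + Z*(Z*Z + 5) = -3 + Z*(Z² + 5) = -3 + Z*(5 + Z²))
m(L, A) = -4 + (-5 + A)/(-3 + L) (m(L, A) = -4 + (A - 5)/(L + (-3 + 0³ + 5*0)) = -4 + (-5 + A)/(L + (-3 + 0 + 0)) = -4 + (-5 + A)/(L - 3) = -4 + (-5 + A)/(-3 + L))
(m(W, -5) + U(-3))² = ((7 - 5 - 4*(-36))/(-3 - 36) - 3)² = ((7 - 5 + 144)/(-39) - 3)² = (-1/39*146 - 3)² = (-146/39 - 3)² = (-263/39)² = 69169/1521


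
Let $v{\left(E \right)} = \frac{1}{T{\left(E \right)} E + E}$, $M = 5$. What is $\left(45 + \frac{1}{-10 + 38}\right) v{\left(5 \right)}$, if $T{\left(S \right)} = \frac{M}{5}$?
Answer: $\frac{1261}{280} \approx 4.5036$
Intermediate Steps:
$T{\left(S \right)} = 1$ ($T{\left(S \right)} = \frac{5}{5} = 5 \cdot \frac{1}{5} = 1$)
$v{\left(E \right)} = \frac{1}{2 E}$ ($v{\left(E \right)} = \frac{1}{1 E + E} = \frac{1}{E + E} = \frac{1}{2 E}$)
$\left(45 + \frac{1}{-10 + 38}\right) v{\left(5 \right)} = \left(45 + \frac{1}{-10 + 38}\right) \frac{1}{2 \cdot 5} = \left(45 + \frac{1}{28}\right) \frac{1}{2} \cdot \frac{1}{5} = \left(45 + \frac{1}{28}\right) \frac{1}{10} = \frac{1261}{28} \cdot \frac{1}{10} = \frac{1261}{280}$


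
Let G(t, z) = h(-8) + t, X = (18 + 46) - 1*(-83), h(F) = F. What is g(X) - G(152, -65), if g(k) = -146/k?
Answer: -21314/147 ≈ -144.99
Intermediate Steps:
X = 147 (X = 64 + 83 = 147)
G(t, z) = -8 + t
g(X) - G(152, -65) = -146/147 - (-8 + 152) = -146*1/147 - 1*144 = -146/147 - 144 = -21314/147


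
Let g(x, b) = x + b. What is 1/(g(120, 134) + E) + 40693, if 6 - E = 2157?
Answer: 77194620/1897 ≈ 40693.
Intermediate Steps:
E = -2151 (E = 6 - 1*2157 = 6 - 2157 = -2151)
g(x, b) = b + x
1/(g(120, 134) + E) + 40693 = 1/((134 + 120) - 2151) + 40693 = 1/(254 - 2151) + 40693 = 1/(-1897) + 40693 = -1/1897 + 40693 = 77194620/1897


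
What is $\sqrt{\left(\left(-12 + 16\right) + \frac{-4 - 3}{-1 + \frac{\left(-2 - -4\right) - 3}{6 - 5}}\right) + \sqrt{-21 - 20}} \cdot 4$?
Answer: $2 \sqrt{30 + 4 i \sqrt{41}} \approx 11.785 + 4.3465 i$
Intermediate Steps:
$\sqrt{\left(\left(-12 + 16\right) + \frac{-4 - 3}{-1 + \frac{\left(-2 - -4\right) - 3}{6 - 5}}\right) + \sqrt{-21 - 20}} \cdot 4 = \sqrt{\left(4 - \frac{7}{-1 + \frac{\left(-2 + 4\right) - 3}{1}}\right) + \sqrt{-41}} \cdot 4 = \sqrt{\left(4 - \frac{7}{-1 + \left(2 - 3\right) 1}\right) + i \sqrt{41}} \cdot 4 = \sqrt{\left(4 - \frac{7}{-1 - 1}\right) + i \sqrt{41}} \cdot 4 = \sqrt{\left(4 - \frac{7}{-2}\right) + i \sqrt{41}} \cdot 4 = \sqrt{\left(4 - - \frac{7}{2}\right) + i \sqrt{41}} \cdot 4 = \sqrt{\left(4 + \frac{7}{2}\right) + i \sqrt{41}} \cdot 4 = \sqrt{\frac{15}{2} + i \sqrt{41}} \cdot 4 = 4 \sqrt{\frac{15}{2} + i \sqrt{41}}$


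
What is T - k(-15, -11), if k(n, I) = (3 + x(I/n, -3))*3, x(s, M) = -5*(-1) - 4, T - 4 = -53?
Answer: -61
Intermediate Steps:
T = -49 (T = 4 - 53 = -49)
x(s, M) = 1 (x(s, M) = 5 - 4 = 1)
k(n, I) = 12 (k(n, I) = (3 + 1)*3 = 4*3 = 12)
T - k(-15, -11) = -49 - 1*12 = -49 - 12 = -61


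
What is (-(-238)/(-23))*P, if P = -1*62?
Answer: 14756/23 ≈ 641.57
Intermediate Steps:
P = -62
(-(-238)/(-23))*P = -(-238)/(-23)*(-62) = -(-238)*(-1)/23*(-62) = -14*17/23*(-62) = -238/23*(-62) = 14756/23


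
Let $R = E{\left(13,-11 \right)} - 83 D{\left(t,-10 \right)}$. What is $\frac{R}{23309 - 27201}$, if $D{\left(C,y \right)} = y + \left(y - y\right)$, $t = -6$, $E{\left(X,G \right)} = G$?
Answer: $- \frac{117}{556} \approx -0.21043$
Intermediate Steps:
$D{\left(C,y \right)} = y$ ($D{\left(C,y \right)} = y + 0 = y$)
$R = 819$ ($R = -11 - -830 = -11 + 830 = 819$)
$\frac{R}{23309 - 27201} = \frac{819}{23309 - 27201} = \frac{819}{-3892} = 819 \left(- \frac{1}{3892}\right) = - \frac{117}{556}$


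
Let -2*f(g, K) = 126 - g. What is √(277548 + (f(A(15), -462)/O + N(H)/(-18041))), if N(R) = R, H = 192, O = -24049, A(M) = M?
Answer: √208984144731878753512782/867736018 ≈ 526.83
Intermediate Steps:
f(g, K) = -63 + g/2 (f(g, K) = -(126 - g)/2 = -63 + g/2)
√(277548 + (f(A(15), -462)/O + N(H)/(-18041))) = √(277548 + ((-63 + (½)*15)/(-24049) + 192/(-18041))) = √(277548 + ((-63 + 15/2)*(-1/24049) + 192*(-1/18041))) = √(277548 + (-111/2*(-1/24049) - 192/18041)) = √(277548 + (111/48098 - 192/18041)) = √(277548 - 7232265/867736018) = √(240838389091599/867736018) = √208984144731878753512782/867736018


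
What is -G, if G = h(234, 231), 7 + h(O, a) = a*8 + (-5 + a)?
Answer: -2067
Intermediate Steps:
h(O, a) = -12 + 9*a (h(O, a) = -7 + (a*8 + (-5 + a)) = -7 + (8*a + (-5 + a)) = -7 + (-5 + 9*a) = -12 + 9*a)
G = 2067 (G = -12 + 9*231 = -12 + 2079 = 2067)
-G = -1*2067 = -2067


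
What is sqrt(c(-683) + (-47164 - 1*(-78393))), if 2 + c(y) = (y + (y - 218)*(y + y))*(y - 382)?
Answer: 216*I*sqrt(28078) ≈ 36194.0*I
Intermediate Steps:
c(y) = -2 + (-382 + y)*(y + 2*y*(-218 + y)) (c(y) = -2 + (y + (y - 218)*(y + y))*(y - 382) = -2 + (y + (-218 + y)*(2*y))*(-382 + y) = -2 + (y + 2*y*(-218 + y))*(-382 + y) = -2 + (-382 + y)*(y + 2*y*(-218 + y)))
sqrt(c(-683) + (-47164 - 1*(-78393))) = sqrt((-2 - 1199*(-683)**2 + 2*(-683)**3 + 166170*(-683)) + (-47164 - 1*(-78393))) = sqrt((-2 - 1199*466489 + 2*(-318611987) - 113494110) + (-47164 + 78393)) = sqrt((-2 - 559320311 - 637223974 - 113494110) + 31229) = sqrt(-1310038397 + 31229) = sqrt(-1310007168) = 216*I*sqrt(28078)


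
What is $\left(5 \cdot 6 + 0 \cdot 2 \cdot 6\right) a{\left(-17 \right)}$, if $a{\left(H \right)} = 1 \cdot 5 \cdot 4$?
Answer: $600$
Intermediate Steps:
$a{\left(H \right)} = 20$ ($a{\left(H \right)} = 5 \cdot 4 = 20$)
$\left(5 \cdot 6 + 0 \cdot 2 \cdot 6\right) a{\left(-17 \right)} = \left(5 \cdot 6 + 0 \cdot 2 \cdot 6\right) 20 = \left(30 + 0 \cdot 6\right) 20 = \left(30 + 0\right) 20 = 30 \cdot 20 = 600$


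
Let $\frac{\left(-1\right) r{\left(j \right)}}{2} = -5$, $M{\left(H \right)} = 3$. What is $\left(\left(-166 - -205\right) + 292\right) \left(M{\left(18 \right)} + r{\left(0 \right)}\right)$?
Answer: $4303$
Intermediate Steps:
$r{\left(j \right)} = 10$ ($r{\left(j \right)} = \left(-2\right) \left(-5\right) = 10$)
$\left(\left(-166 - -205\right) + 292\right) \left(M{\left(18 \right)} + r{\left(0 \right)}\right) = \left(\left(-166 - -205\right) + 292\right) \left(3 + 10\right) = \left(\left(-166 + 205\right) + 292\right) 13 = \left(39 + 292\right) 13 = 331 \cdot 13 = 4303$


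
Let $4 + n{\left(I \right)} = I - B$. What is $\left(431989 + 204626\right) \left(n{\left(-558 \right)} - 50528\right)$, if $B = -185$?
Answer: $-32406886575$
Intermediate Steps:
$n{\left(I \right)} = 181 + I$ ($n{\left(I \right)} = -4 + \left(I - -185\right) = -4 + \left(I + 185\right) = -4 + \left(185 + I\right) = 181 + I$)
$\left(431989 + 204626\right) \left(n{\left(-558 \right)} - 50528\right) = \left(431989 + 204626\right) \left(\left(181 - 558\right) - 50528\right) = 636615 \left(-377 - 50528\right) = 636615 \left(-50905\right) = -32406886575$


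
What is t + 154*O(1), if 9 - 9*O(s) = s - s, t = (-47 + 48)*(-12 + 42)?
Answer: 184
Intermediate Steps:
t = 30 (t = 1*30 = 30)
O(s) = 1 (O(s) = 1 - (s - s)/9 = 1 - 1/9*0 = 1 + 0 = 1)
t + 154*O(1) = 30 + 154*1 = 30 + 154 = 184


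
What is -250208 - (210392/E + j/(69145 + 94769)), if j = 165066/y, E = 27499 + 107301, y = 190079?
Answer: -21892872225777843249/87498144186850 ≈ -2.5021e+5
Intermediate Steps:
E = 134800
j = 165066/190079 ≈ 0.86841
-250208 - (210392/E + j/(69145 + 94769)) = -250208 - (210392/134800 + 165066/(190079*(69145 + 94769))) = -250208 - (210392*(1/134800) + (165066/190079)/163914) = -250208 - (26299/16850 + (165066/190079)*(1/163914)) = -250208 - (26299/16850 + 27511/5192768201) = -250208 - 1*136565074478449/87498144186850 = -250208 - 136565074478449/87498144186850 = -21892872225777843249/87498144186850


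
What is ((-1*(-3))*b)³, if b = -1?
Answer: -27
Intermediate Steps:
((-1*(-3))*b)³ = (-1*(-3)*(-1))³ = (3*(-1))³ = (-3)³ = -27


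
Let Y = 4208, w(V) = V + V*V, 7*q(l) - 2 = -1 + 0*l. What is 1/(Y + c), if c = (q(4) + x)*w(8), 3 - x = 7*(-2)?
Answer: 7/38096 ≈ 0.00018375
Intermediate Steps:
q(l) = ⅐ (q(l) = 2/7 + (-1 + 0*l)/7 = 2/7 + (-1 + 0)/7 = 2/7 + (⅐)*(-1) = 2/7 - ⅐ = ⅐)
w(V) = V + V²
x = 17 (x = 3 - 7*(-2) = 3 - 1*(-14) = 3 + 14 = 17)
c = 8640/7 (c = (⅐ + 17)*(8*(1 + 8)) = 120*(8*9)/7 = (120/7)*72 = 8640/7 ≈ 1234.3)
1/(Y + c) = 1/(4208 + 8640/7) = 1/(38096/7) = 7/38096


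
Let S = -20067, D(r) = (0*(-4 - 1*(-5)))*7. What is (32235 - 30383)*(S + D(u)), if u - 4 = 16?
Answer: -37164084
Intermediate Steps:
u = 20 (u = 4 + 16 = 20)
D(r) = 0 (D(r) = (0*(-4 + 5))*7 = (0*1)*7 = 0*7 = 0)
(32235 - 30383)*(S + D(u)) = (32235 - 30383)*(-20067 + 0) = 1852*(-20067) = -37164084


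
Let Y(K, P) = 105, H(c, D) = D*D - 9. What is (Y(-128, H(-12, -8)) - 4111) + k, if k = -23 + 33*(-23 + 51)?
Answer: -3105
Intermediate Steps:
H(c, D) = -9 + D² (H(c, D) = D² - 9 = -9 + D²)
k = 901 (k = -23 + 33*28 = -23 + 924 = 901)
(Y(-128, H(-12, -8)) - 4111) + k = (105 - 4111) + 901 = -4006 + 901 = -3105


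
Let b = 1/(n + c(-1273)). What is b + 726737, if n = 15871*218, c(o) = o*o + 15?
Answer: 3692130643015/5080422 ≈ 7.2674e+5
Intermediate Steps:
c(o) = 15 + o**2 (c(o) = o**2 + 15 = 15 + o**2)
n = 3459878
b = 1/5080422 (b = 1/(3459878 + (15 + (-1273)**2)) = 1/(3459878 + (15 + 1620529)) = 1/(3459878 + 1620544) = 1/5080422 ≈ 1.9683e-7)
b + 726737 = 1/5080422 + 726737 = 3692130643015/5080422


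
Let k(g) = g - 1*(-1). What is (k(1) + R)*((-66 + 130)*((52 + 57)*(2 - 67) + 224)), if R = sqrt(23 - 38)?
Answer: -878208 - 439104*I*sqrt(15) ≈ -8.7821e+5 - 1.7006e+6*I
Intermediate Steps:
k(g) = 1 + g (k(g) = g + 1 = 1 + g)
R = I*sqrt(15) (R = sqrt(-15) = I*sqrt(15) ≈ 3.873*I)
(k(1) + R)*((-66 + 130)*((52 + 57)*(2 - 67) + 224)) = ((1 + 1) + I*sqrt(15))*((-66 + 130)*((52 + 57)*(2 - 67) + 224)) = (2 + I*sqrt(15))*(64*(109*(-65) + 224)) = (2 + I*sqrt(15))*(64*(-7085 + 224)) = (2 + I*sqrt(15))*(64*(-6861)) = (2 + I*sqrt(15))*(-439104) = -878208 - 439104*I*sqrt(15)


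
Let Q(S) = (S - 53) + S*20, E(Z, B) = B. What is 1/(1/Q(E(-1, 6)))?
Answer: 73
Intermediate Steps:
Q(S) = -53 + 21*S (Q(S) = (-53 + S) + 20*S = -53 + 21*S)
1/(1/Q(E(-1, 6))) = 1/(1/(-53 + 21*6)) = 1/(1/(-53 + 126)) = 1/(1/73) = 73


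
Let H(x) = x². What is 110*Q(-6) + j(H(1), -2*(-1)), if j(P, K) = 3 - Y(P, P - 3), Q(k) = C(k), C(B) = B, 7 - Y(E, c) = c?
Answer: -666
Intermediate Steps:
Y(E, c) = 7 - c
Q(k) = k
j(P, K) = -7 + P (j(P, K) = 3 - (7 - (P - 3)) = 3 - (7 - (-3 + P)) = 3 - (7 + (3 - P)) = 3 - (10 - P) = 3 + (-10 + P) = -7 + P)
110*Q(-6) + j(H(1), -2*(-1)) = 110*(-6) + (-7 + 1²) = -660 + (-7 + 1) = -660 - 6 = -666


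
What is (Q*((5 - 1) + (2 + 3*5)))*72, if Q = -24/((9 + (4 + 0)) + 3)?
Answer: -2268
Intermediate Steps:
Q = -3/2 (Q = -24/((9 + 4) + 3) = -24/(13 + 3) = -24/16 = -24*1/16 = -3/2 ≈ -1.5000)
(Q*((5 - 1) + (2 + 3*5)))*72 = -3*((5 - 1) + (2 + 3*5))/2*72 = -3*(4 + (2 + 15))/2*72 = -3*(4 + 17)/2*72 = -3/2*21*72 = -63/2*72 = -2268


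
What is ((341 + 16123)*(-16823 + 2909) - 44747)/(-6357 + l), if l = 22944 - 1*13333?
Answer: -229124843/3254 ≈ -70413.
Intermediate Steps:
l = 9611 (l = 22944 - 13333 = 9611)
((341 + 16123)*(-16823 + 2909) - 44747)/(-6357 + l) = ((341 + 16123)*(-16823 + 2909) - 44747)/(-6357 + 9611) = (16464*(-13914) - 44747)/3254 = (-229080096 - 44747)*(1/3254) = -229124843*1/3254 = -229124843/3254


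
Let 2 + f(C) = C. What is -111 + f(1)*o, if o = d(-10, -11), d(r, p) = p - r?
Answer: -110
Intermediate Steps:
f(C) = -2 + C
o = -1 (o = -11 - 1*(-10) = -11 + 10 = -1)
-111 + f(1)*o = -111 + (-2 + 1)*(-1) = -111 - 1*(-1) = -111 + 1 = -110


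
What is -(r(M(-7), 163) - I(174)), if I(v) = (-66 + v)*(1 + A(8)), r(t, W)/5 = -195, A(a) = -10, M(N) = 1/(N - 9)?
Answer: 3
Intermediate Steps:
M(N) = 1/(-9 + N)
r(t, W) = -975 (r(t, W) = 5*(-195) = -975)
I(v) = 594 - 9*v (I(v) = (-66 + v)*(1 - 10) = (-66 + v)*(-9) = 594 - 9*v)
-(r(M(-7), 163) - I(174)) = -(-975 - (594 - 9*174)) = -(-975 - (594 - 1566)) = -(-975 - 1*(-972)) = -(-975 + 972) = -1*(-3) = 3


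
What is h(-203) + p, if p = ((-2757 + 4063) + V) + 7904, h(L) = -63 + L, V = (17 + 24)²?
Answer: 10625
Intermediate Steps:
V = 1681 (V = 41² = 1681)
p = 10891 (p = ((-2757 + 4063) + 1681) + 7904 = (1306 + 1681) + 7904 = 2987 + 7904 = 10891)
h(-203) + p = (-63 - 203) + 10891 = -266 + 10891 = 10625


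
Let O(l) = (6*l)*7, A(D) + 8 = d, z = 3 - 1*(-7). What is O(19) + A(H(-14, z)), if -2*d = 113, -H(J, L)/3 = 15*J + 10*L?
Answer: 1467/2 ≈ 733.50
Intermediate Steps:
z = 10 (z = 3 + 7 = 10)
H(J, L) = -45*J - 30*L (H(J, L) = -3*(15*J + 10*L) = -3*(10*L + 15*J) = -45*J - 30*L)
d = -113/2 (d = -½*113 = -113/2 ≈ -56.500)
A(D) = -129/2 (A(D) = -8 - 113/2 = -129/2)
O(l) = 42*l
O(19) + A(H(-14, z)) = 42*19 - 129/2 = 798 - 129/2 = 1467/2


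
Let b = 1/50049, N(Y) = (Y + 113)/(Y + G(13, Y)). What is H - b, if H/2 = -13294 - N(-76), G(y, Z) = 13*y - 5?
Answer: -58552775585/2202156 ≈ -26589.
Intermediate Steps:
G(y, Z) = -5 + 13*y
N(Y) = (113 + Y)/(164 + Y) (N(Y) = (Y + 113)/(Y + (-5 + 13*13)) = (113 + Y)/(Y + (-5 + 169)) = (113 + Y)/(Y + 164) = (113 + Y)/(164 + Y))
b = 1/50049 ≈ 1.9980e-5
H = -1169909/44 (H = 2*(-13294 - (113 - 76)/(164 - 76)) = 2*(-13294 - 37/88) = 2*(-1169909/88) = -1169909/44 ≈ -26589.)
H - b = -1169909/44 - 1*1/50049 = -1169909/44 - 1/50049 = -58552775585/2202156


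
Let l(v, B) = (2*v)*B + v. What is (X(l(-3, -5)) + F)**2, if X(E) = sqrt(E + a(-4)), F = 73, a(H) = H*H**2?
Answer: (73 + I*sqrt(37))**2 ≈ 5292.0 + 888.08*I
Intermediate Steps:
a(H) = H**3
l(v, B) = v + 2*B*v (l(v, B) = 2*B*v + v = v + 2*B*v)
X(E) = sqrt(-64 + E) (X(E) = sqrt(E + (-4)**3) = sqrt(E - 64) = sqrt(-64 + E))
(X(l(-3, -5)) + F)**2 = (sqrt(-64 - 3*(1 + 2*(-5))) + 73)**2 = (sqrt(-64 - 3*(1 - 10)) + 73)**2 = (sqrt(-64 - 3*(-9)) + 73)**2 = (sqrt(-64 + 27) + 73)**2 = (sqrt(-37) + 73)**2 = (I*sqrt(37) + 73)**2 = (73 + I*sqrt(37))**2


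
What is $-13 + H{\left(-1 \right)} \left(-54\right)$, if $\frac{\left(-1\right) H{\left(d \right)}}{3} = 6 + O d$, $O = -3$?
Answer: $1445$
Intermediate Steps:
$H{\left(d \right)} = -18 + 9 d$ ($H{\left(d \right)} = - 3 \left(6 - 3 d\right) = -18 + 9 d$)
$-13 + H{\left(-1 \right)} \left(-54\right) = -13 + \left(-18 + 9 \left(-1\right)\right) \left(-54\right) = -13 + \left(-18 - 9\right) \left(-54\right) = -13 - -1458 = -13 + 1458 = 1445$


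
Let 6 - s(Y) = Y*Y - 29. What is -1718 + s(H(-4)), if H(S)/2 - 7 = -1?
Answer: -1827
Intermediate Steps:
H(S) = 12 (H(S) = 14 + 2*(-1) = 14 - 2 = 12)
s(Y) = 35 - Y² (s(Y) = 6 - (Y*Y - 29) = 6 - (Y² - 29) = 6 - (-29 + Y²) = 6 + (29 - Y²) = 35 - Y²)
-1718 + s(H(-4)) = -1718 + (35 - 1*12²) = -1718 + (35 - 1*144) = -1718 + (35 - 144) = -1718 - 109 = -1827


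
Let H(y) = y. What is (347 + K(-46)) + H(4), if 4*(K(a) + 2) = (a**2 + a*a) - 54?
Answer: 2787/2 ≈ 1393.5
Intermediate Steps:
K(a) = -31/2 + a**2/2 (K(a) = -2 + ((a**2 + a*a) - 54)/4 = -2 + ((a**2 + a**2) - 54)/4 = -2 + (2*a**2 - 54)/4 = -2 + (-54 + 2*a**2)/4 = -2 + (-27/2 + a**2/2) = -31/2 + a**2/2)
(347 + K(-46)) + H(4) = (347 + (-31/2 + (1/2)*(-46)**2)) + 4 = (347 + (-31/2 + (1/2)*2116)) + 4 = (347 + (-31/2 + 1058)) + 4 = (347 + 2085/2) + 4 = 2779/2 + 4 = 2787/2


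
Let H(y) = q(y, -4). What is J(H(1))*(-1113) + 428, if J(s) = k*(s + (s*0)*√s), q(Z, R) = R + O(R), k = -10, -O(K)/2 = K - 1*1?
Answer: 67208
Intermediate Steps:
O(K) = 2 - 2*K (O(K) = -2*(K - 1*1) = -2*(K - 1) = -2*(-1 + K) = 2 - 2*K)
q(Z, R) = 2 - R (q(Z, R) = R + (2 - 2*R) = 2 - R)
H(y) = 6 (H(y) = 2 - 1*(-4) = 2 + 4 = 6)
J(s) = -10*s (J(s) = -10*(s + (s*0)*√s) = -10*(s + 0*√s) = -10*(s + 0) = -10*s)
J(H(1))*(-1113) + 428 = -10*6*(-1113) + 428 = -60*(-1113) + 428 = 66780 + 428 = 67208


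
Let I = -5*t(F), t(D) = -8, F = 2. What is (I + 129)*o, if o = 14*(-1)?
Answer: -2366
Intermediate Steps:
I = 40 (I = -5*(-8) = 40)
o = -14
(I + 129)*o = (40 + 129)*(-14) = 169*(-14) = -2366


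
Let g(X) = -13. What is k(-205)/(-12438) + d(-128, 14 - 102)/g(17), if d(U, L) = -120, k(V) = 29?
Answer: 1492183/161694 ≈ 9.2284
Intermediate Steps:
k(-205)/(-12438) + d(-128, 14 - 102)/g(17) = 29/(-12438) - 120/(-13) = 29*(-1/12438) - 120*(-1/13) = -29/12438 + 120/13 = 1492183/161694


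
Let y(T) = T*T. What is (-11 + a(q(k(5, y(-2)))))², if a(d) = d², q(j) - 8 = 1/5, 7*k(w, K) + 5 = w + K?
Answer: 1976836/625 ≈ 3162.9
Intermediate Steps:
y(T) = T²
k(w, K) = -5/7 + K/7 + w/7 (k(w, K) = -5/7 + (w + K)/7 = -5/7 + (K + w)/7 = -5/7 + (K/7 + w/7) = -5/7 + K/7 + w/7)
q(j) = 41/5 (q(j) = 8 + 1/5 = 8 + ⅕ = 41/5)
(-11 + a(q(k(5, y(-2)))))² = (-11 + (41/5)²)² = (-11 + 1681/25)² = (1406/25)² = 1976836/625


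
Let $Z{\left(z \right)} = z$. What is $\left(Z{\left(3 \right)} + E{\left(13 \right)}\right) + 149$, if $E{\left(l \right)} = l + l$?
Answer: $178$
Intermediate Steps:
$E{\left(l \right)} = 2 l$
$\left(Z{\left(3 \right)} + E{\left(13 \right)}\right) + 149 = \left(3 + 2 \cdot 13\right) + 149 = \left(3 + 26\right) + 149 = 29 + 149 = 178$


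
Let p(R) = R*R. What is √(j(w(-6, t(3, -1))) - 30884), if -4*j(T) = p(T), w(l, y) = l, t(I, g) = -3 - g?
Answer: I*√30893 ≈ 175.76*I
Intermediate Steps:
p(R) = R²
j(T) = -T²/4
√(j(w(-6, t(3, -1))) - 30884) = √(-¼*(-6)² - 30884) = √(-¼*36 - 30884) = √(-9 - 30884) = √(-30893) = I*√30893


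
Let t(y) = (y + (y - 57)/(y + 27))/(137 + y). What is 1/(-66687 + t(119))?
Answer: -9344/623118969 ≈ -1.4996e-5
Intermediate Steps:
t(y) = (y + (-57 + y)/(27 + y))/(137 + y)
1/(-66687 + t(119)) = 1/(-66687 + (-57 + 119² + 28*119)/(3699 + 119² + 164*119)) = 1/(-66687 + (-57 + 14161 + 3332)/(3699 + 14161 + 19516)) = 1/(-66687 + 17436/37376) = 1/(-66687 + (1/37376)*17436) = 1/(-66687 + 4359/9344) = 1/(-623118969/9344) = -9344/623118969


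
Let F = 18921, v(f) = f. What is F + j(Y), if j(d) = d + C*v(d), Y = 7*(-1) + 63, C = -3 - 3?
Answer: 18641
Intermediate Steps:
C = -6
Y = 56 (Y = -7 + 63 = 56)
j(d) = -5*d (j(d) = d - 6*d = -5*d)
F + j(Y) = 18921 - 5*56 = 18921 - 280 = 18641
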